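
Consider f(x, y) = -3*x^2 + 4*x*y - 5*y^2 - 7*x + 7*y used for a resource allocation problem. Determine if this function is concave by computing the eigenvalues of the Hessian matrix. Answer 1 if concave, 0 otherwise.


The Hessian of f(x,y) = -3*x^2 + 4*x*y - 5*y^2 - 7*x + 7*y is:
H = [[-6, 4], [4, -10]]
Trace = -6 - 10 = -16
Determinant = -6*-10 - (4)^2 = 44
Discriminant = (-16)^2 - 4*44 = 80.0
Eigenvalues: lambda_1 = -12.4721, lambda_2 = -3.5279
The function is concave.

1


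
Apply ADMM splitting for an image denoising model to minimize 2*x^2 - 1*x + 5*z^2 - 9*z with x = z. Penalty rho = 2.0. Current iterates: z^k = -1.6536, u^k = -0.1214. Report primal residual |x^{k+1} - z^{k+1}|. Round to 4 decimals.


ADMM iteration with rho = 2.0, z^k = -1.6536, u^k = -0.1214
Step 1: x-update.
Minimize 2*x^2 - 1*x + (2.0/2)*(x + 1.6536 - 0.1214)^2
FOC: (2*2 + 2.0)*x = 1 + 2.0*(-1.6536 + 0.1214)
x^{k+1} = -0.3441
Step 2: z-update.
Minimize 5*z^2 - 9*z + (2.0/2)*(-0.3441 - z - 0.1214)^2
FOC: (2*5 + 2.0)*z = 9 + 2.0*(-0.3441 - 0.1214)
z^{k+1} = 0.6724
Step 3: u-update.
u^{k+1} = -0.1214 - 0.3441 - 0.6724 = -1.1379
Step 4: Primal residual = |-0.3441 - 0.6724| = 1.0165


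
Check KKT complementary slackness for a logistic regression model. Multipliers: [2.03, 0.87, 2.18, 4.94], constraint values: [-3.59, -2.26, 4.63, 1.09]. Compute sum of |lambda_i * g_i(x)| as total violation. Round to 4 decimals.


KKT complementary slackness check:
lambda_1 * g_1 = 2.03 * -3.59 = -7.2877
lambda_2 * g_2 = 0.87 * -2.26 = -1.9662
lambda_3 * g_3 = 2.18 * 4.63 = 10.0934
lambda_4 * g_4 = 4.94 * 1.09 = 5.3846
Total violation = 7.2877 + 1.9662 + 10.0934 + 5.3846 = 24.7319


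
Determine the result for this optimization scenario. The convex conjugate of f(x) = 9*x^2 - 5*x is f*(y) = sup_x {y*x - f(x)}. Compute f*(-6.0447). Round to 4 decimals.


f*(y) = sup_x {y*x - a*x^2 - b*x} = sup_x {(y-b)*x - a*x^2}
FOC: (y - b) - 2a*x = 0 => x* = (y - b)/(2a)
x* = (-6.0447 + 5)/(2*9) = -0.058
f*(-6.0447) = (y-b)^2/(4a) = (-6.0447 + 5)^2/(4*9)
= 1.0914/36 = 0.0303


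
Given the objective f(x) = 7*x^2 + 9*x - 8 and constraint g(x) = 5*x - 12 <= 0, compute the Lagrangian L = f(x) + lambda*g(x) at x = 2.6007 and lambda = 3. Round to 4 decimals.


Step 1: Evaluate f(x).
f(2.6007) = 7*2.6007^2 + 9*2.6007 - 8 = 62.7518
Step 2: Evaluate g(x).
g(2.6007) = 5*2.6007 - 12 = 1.0035
Step 3: Compute Lagrangian.
L = 62.7518 + 3*1.0035 = 65.7623


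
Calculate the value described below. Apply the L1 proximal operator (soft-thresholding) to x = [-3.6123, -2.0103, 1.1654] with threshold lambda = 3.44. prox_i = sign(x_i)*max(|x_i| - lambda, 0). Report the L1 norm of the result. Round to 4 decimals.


Soft-thresholding with lambda = 3.44:
prox(-3.6123) = sign(-3.6123)*max(|-3.6123| - 3.44, 0) = -0.1723
prox(-2.0103) = sign(-2.0103)*max(|-2.0103| - 3.44, 0) = 0.0
prox(1.1654) = sign(1.1654)*max(|1.1654| - 3.44, 0) = 0.0
prox(x) = [-0.1723, 0.0, 0.0]
||prox(x)||_1 = 0.1723 + 0.0 + 0.0 = 0.1723


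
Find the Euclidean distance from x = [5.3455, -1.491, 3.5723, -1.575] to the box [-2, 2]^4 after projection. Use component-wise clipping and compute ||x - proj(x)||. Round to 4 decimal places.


Project each component onto [-2, 2].
clip(5.3455) = 2.0, clip(-1.491) = -1.491, clip(3.5723) = 2.0, clip(-1.575) = -1.575
Projection = [2.0, -1.491, 2.0, -1.575]
Squared diffs: [11.1924, 0.0, 2.4721, 0.0]
Distance = sqrt(13.6645) = 3.6966


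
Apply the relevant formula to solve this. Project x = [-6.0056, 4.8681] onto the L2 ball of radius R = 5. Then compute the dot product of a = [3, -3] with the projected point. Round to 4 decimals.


Step 1: Compute ||x|| (intermediates to 6 decimals).
||x|| = sqrt((-6.0056)^2 + 4.8681^2) = 7.730823
Step 2: Project.
Since ||x|| > R, scale = R/||x|| = 5/7.730823 = 0.646762, proj(x) = scale * x
proj(x) = [-3.884194, 3.148502]
Step 3: Dot product.
a^T * proj(x) = 3*(-3.884194) - 3*3.148502 = -21.0981


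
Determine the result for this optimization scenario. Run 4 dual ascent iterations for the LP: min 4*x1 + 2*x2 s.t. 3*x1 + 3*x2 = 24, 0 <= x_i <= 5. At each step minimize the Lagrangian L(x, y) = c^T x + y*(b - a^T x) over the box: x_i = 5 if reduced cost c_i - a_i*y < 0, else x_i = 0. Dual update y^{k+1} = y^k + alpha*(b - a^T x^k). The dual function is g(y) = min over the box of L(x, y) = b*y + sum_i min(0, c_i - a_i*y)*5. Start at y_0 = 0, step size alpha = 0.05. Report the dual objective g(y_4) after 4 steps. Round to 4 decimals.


Dual ascent for LP: min 4*x1 + 2*x2, 3*x1 + 3*x2 = 24, 0 <= x_i <= 5
Step 1: y^k = 0.0, reduced costs: (4.0, 2.0)
  x^k = (0.0, 0.0), subgradient = b - a^T x = 24.0
  y^{k+1} = 0.0 + 0.05*24.0 = 1.2
Step 2: y^k = 1.2, reduced costs: (0.4, -1.6)
  x^k = (0.0, 5.0), subgradient = b - a^T x = 9.0
  y^{k+1} = 1.2 + 0.05*9.0 = 1.65
Step 3: y^k = 1.65, reduced costs: (-0.95, -2.95)
  x^k = (5.0, 5.0), subgradient = b - a^T x = -6.0
  y^{k+1} = 1.65 + 0.05*-6.0 = 1.35
Step 4: y^k = 1.35, reduced costs: (-0.05, -2.05)
  x^k = (5.0, 5.0), subgradient = b - a^T x = -6.0
  y^{k+1} = 1.35 + 0.05*-6.0 = 1.05
Dual objective at y_4 = 1.05: reduced costs (0.85, -1.15), box minimizer x = (0.0, 5.0)
g(y_4) = b*y + (c1 - a1*y)*x1 + (c2 - a2*y)*x2 = 24*1.05 + 0.85*0.0 + (-1.15)*5.0 = 25.2 + 0.0 - 5.75 = 19.45


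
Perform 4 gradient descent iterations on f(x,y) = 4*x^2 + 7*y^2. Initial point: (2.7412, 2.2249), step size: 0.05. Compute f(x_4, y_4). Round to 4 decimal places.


Gradient descent on f(x,y) = 4*x^2 + 7*y^2.
Starting point: (2.7412, 2.2249), alpha = 0.05
Step 1: grad_x = 2*4*2.7412 = 21.9296, grad_y = 2*7*2.2249 = 31.1486
  x_1 = 2.7412 - 0.05*21.9296 = 1.6447
  y_1 = 2.2249 - 0.05*31.1486 = 0.6675
Step 2: grad_x = 2*4*1.6447 = 13.1578, grad_y = 2*7*0.6675 = 9.3446
  x_2 = 1.6447 - 0.05*13.1578 = 0.9868
  y_2 = 0.6675 - 0.05*9.3446 = 0.2002
Step 3: grad_x = 2*4*0.9868 = 7.8947, grad_y = 2*7*0.2002 = 2.8034
  x_3 = 0.9868 - 0.05*7.8947 = 0.5921
  y_3 = 0.2002 - 0.05*2.8034 = 0.0601
Step 4: grad_x = 2*4*0.5921 = 4.7368, grad_y = 2*7*0.0601 = 0.841
  x_4 = 0.5921 - 0.05*4.7368 = 0.3553
  y_4 = 0.0601 - 0.05*0.841 = 0.018
f(0.3553, 0.018) = 4*0.3553^2 + 7*0.018^2 = 0.5071


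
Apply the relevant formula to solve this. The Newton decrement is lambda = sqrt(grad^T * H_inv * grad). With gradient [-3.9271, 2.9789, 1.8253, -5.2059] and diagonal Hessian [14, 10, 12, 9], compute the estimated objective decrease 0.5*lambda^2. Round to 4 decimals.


Step 1: H is diagonal, so H^(-1) * g = [-0.2805, 0.2979, 0.1521, -0.5784].
Step 2: g^T H^(-1) g = sum_i g_i^2 / H_ii
  = (-3.9271)^2/14 + (2.9789)^2/10 + (1.8253)^2/12 + (-5.2059)^2/9
  = 1.1016 + 0.8874 + 0.2776 + 3.0113 = 5.2779
Step 3: Objective decrease = 0.5 * g^T H^(-1) g = 2.6389


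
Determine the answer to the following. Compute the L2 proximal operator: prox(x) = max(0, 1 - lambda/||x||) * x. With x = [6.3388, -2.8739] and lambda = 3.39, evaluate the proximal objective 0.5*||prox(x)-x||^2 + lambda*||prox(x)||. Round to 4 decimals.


Step 1: Compute ||x||.
||x|| = 6.9599
Step 2: Compute scaling factor.
scale = max(0, 1 - 3.39/6.9599) = 0.5129
Step 3: prox(x) = [3.2513, -1.4741]
||prox(x)|| = 3.5699
Step 4: Proximal objective.
0.5*||prox-x||^2 = 5.7461
lambda*||prox|| = 12.102
Total = 17.8479


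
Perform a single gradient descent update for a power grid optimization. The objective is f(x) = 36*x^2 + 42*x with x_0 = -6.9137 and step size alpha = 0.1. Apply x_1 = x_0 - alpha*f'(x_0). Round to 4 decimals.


We compute the gradient at x_0 and apply the update.
f'(x) = 72*x + 42
f'(-6.9137) = 72*-6.9137 + 42 = -455.7864
x_1 = -6.9137 - 0.1*-455.7864 = 38.6649


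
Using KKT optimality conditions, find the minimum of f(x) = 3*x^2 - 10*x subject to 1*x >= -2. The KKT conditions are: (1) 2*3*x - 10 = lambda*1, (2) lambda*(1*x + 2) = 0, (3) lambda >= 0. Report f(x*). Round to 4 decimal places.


Step 1: Try lambda = 0 (constraint inactive).
Stationarity: 2*3*x - 10 = 0
x* = 10/(2*3) = 5/3 = 1.6667 (rounded; the exact value 5/3 is used below)
Check constraint: 1*1.6667 = 1.6667 >= -2 -- satisfied.
Step 2: Compute optimal value.
f(x*) = 3*(5/3)^2 - 10*(5/3) = -8.3333


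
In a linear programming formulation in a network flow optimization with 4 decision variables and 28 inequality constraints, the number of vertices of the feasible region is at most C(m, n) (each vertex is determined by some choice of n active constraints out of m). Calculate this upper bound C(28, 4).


Each vertex corresponds to some choice of n active constraints out of m, so the number of vertices is at most C(m, n) = m! / (n!(m-n)!).
m = 28, n = 4
Numerator: 28 * 27 * 26 * 25
Denominator: 4! = 24
C(28, 4) = 20475


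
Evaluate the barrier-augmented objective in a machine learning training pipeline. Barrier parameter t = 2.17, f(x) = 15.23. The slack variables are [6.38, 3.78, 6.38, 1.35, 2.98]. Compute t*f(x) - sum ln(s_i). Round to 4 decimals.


Step 1: Compute log-barrier.
ln values: [1.8532, 1.3297, 1.8532, 0.3001, 1.0919]
phi = -(1.8532 + 1.3297 + 1.8532 + 0.3001 + 1.0919) = -6.4281
Step 2: Compute augmented objective.
t*f(x) = 2.17*15.23 = 33.0491
Total = 33.0491 - 6.4281 = 26.621


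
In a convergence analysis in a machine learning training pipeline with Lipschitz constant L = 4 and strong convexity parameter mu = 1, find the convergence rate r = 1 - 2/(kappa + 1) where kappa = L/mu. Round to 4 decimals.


Step 1: Compute the condition number.
kappa = L/mu = 4/1 = 4.0
Step 2: Compute the convergence rate.
r = 1 - 2/(kappa + 1) = 1 - 2*mu/(L + mu) = (L - mu)/(L + mu) = 3/5 = 0.6


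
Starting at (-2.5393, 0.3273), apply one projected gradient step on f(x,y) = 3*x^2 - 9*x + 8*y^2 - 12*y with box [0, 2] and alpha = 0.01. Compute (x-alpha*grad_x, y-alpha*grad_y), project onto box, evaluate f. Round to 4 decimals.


Step 1: Compute gradient at (-2.5393, 0.3273).
grad_x = 2*3*-2.5393 - 9 = -24.2358
grad_y = 2*8*0.3273 - 12 = -6.7632
Step 2: Gradient step.
x_raw = -2.5393 - 0.01*-24.2358 = -2.2969
y_raw = 0.3273 - 0.01*-6.7632 = 0.3949
Step 3: Project onto [0, 2].
x_proj = clip(-2.2969) = 0.0
y_proj = clip(0.3949) = 0.3949
Step 4: Evaluate f.
f(0.0, 0.3949) = -3.4914


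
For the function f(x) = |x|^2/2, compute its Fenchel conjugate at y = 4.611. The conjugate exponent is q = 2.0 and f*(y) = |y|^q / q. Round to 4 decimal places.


The conjugate exponent q satisfies 1/p + 1/q = 1.
p = 2, so q = 2/(2 - 1) = 2.0
|y|^q = 4.611^2.0 = 21.2613
f*(4.611) = 21.2613 / 2.0 = 10.6307


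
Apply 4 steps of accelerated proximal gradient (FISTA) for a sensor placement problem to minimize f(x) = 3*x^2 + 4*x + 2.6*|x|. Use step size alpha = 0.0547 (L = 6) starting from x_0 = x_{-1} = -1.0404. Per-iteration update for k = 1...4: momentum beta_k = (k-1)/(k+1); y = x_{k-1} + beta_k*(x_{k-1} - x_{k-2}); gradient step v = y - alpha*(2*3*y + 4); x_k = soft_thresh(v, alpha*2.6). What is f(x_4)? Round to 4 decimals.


FISTA on f(x) = 3*x^2 + 4*x + 2.6*|x|
L = 6, alpha = 0.0547
Iteration 1: beta = 0.0, y = -1.0404 + 0.0*(-1.0404 + 1.0404) = -1.0404
  grad(y) = -2.2424, v = y - alpha*grad = -0.9177
  prox(v) = soft_thresh(-0.9177, 0.1422) = -0.7755
Iteration 2: beta = 0.3333, y = -0.7755 + 0.3333*(-0.7755 + 1.0404) = -0.6872
  grad(y) = -0.1234, v = y - alpha*grad = -0.6805
  prox(v) = soft_thresh(-0.6805, 0.1422) = -0.5383
Iteration 3: beta = 0.5, y = -0.5383 + 0.5*(-0.5383 + 0.7755) = -0.4196
  grad(y) = 1.4822, v = y - alpha*grad = -0.5007
  prox(v) = soft_thresh(-0.5007, 0.1422) = -0.3585
Iteration 4: beta = 0.6, y = -0.3585 + 0.6*(-0.3585 + 0.5383) = -0.2506
  grad(y) = 2.4963, v = y - alpha*grad = -0.3872
  prox(v) = soft_thresh(-0.3872, 0.1422) = -0.2449
f(x_4) = 3*(-0.2449)^2 + 4*(-0.2449) + 2.6*|-0.2449| = -0.1629


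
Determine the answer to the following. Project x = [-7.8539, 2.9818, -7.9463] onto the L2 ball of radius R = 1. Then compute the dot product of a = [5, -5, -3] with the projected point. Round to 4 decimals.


Step 1: Compute ||x|| (intermediates to 6 decimals).
||x|| = sqrt((-7.8539)^2 + 2.9818^2 + (-7.9463)^2) = 11.563674
Step 2: Project.
Since ||x|| > R, scale = R/||x|| = 1/11.563674 = 0.086478, proj(x) = scale * x
proj(x) = [-0.67919, 0.25786, -0.68718]
Step 3: Dot product.
a^T * proj(x) = 5*(-0.67919) - 5*0.25786 - 3*(-0.68718) = -2.6237


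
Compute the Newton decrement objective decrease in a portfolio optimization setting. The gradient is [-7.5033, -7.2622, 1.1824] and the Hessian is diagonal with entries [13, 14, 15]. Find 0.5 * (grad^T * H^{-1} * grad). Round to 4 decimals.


Step 1: H is diagonal, so H^(-1) * g = [-0.5772, -0.5187, 0.0788].
Step 2: g^T H^(-1) g = sum_i g_i^2 / H_ii
  = (-7.5033)^2/13 + (-7.2622)^2/14 + (1.1824)^2/15
  = 4.3307 + 3.7671 + 0.0932 = 8.191
Step 3: Objective decrease = 0.5 * g^T H^(-1) g = 4.0955


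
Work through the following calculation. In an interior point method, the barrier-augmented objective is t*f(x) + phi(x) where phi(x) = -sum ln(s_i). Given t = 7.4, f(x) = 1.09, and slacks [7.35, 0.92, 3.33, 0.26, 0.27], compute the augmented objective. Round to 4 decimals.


Step 1: Compute log-barrier.
ln values: [1.9947, -0.0834, 1.203, -1.3471, -1.3093]
phi = -(1.9947 - 0.0834 + 1.203 - 1.3471 - 1.3093) = -0.4579
Step 2: Compute augmented objective.
t*f(x) = 7.4*1.09 = 8.066
Total = 8.066 - 0.4579 = 7.6081


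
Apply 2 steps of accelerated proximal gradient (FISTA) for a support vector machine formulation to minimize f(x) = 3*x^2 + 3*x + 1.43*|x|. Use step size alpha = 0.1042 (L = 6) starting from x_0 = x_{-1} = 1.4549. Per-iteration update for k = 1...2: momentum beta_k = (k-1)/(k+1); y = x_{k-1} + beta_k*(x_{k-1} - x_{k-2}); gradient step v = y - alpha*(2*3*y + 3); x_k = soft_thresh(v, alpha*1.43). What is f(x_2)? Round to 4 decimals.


FISTA on f(x) = 3*x^2 + 3*x + 1.43*|x|
L = 6, alpha = 0.1042
Iteration 1: beta = 0.0, y = 1.4549 + 0.0*(1.4549 - 1.4549) = 1.4549
  grad(y) = 11.7294, v = y - alpha*grad = 0.2327
  prox(v) = soft_thresh(0.2327, 0.149) = 0.0837
Iteration 2: beta = 0.3333, y = 0.0837 + 0.3333*(0.0837 - 1.4549) = -0.3734
  grad(y) = 0.7597, v = y - alpha*grad = -0.4525
  prox(v) = soft_thresh(-0.4525, 0.149) = -0.3035
f(x_2) = 3*(-0.3035)^2 + 3*(-0.3035) + 1.43*|-0.3035| = -0.2001


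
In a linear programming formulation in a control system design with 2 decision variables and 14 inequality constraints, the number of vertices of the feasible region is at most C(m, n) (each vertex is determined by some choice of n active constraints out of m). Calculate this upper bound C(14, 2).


Each vertex corresponds to some choice of n active constraints out of m, so the number of vertices is at most C(m, n) = m! / (n!(m-n)!).
m = 14, n = 2
Numerator: 14 * 13
Denominator: 2! = 2
C(14, 2) = 91


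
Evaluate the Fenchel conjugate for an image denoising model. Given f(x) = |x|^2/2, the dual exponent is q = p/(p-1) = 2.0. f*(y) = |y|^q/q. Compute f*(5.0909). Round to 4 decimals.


The conjugate exponent q satisfies 1/p + 1/q = 1.
p = 2, so q = 2/(2 - 1) = 2.0
|y|^q = 5.0909^2.0 = 25.9173
f*(5.0909) = 25.9173 / 2.0 = 12.9586


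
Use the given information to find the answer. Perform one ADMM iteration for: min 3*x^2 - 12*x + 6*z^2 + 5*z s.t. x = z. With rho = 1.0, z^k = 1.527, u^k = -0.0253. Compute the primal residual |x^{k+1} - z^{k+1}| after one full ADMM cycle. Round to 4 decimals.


ADMM iteration with rho = 1.0, z^k = 1.527, u^k = -0.0253
Step 1: x-update.
Minimize 3*x^2 - 12*x + (1.0/2)*(x - 1.527 - 0.0253)^2
FOC: (2*3 + 1.0)*x = 12 + 1.0*(1.527 + 0.0253)
x^{k+1} = 1.936
Step 2: z-update.
Minimize 6*z^2 + 5*z + (1.0/2)*(1.936 - z - 0.0253)^2
FOC: (2*6 + 1.0)*z = -5 + 1.0*(1.936 - 0.0253)
z^{k+1} = -0.2376
Step 3: u-update.
u^{k+1} = -0.0253 + 1.936 + 0.2376 = 2.1484
Step 4: Primal residual = |1.936 + 0.2376| = 2.1737


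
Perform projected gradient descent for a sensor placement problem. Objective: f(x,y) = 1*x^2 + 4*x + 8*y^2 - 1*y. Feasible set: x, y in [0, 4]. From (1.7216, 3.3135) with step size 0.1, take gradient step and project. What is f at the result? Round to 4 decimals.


Step 1: Compute gradient at (1.7216, 3.3135).
grad_x = 2*1*1.7216 + 4 = 7.4432
grad_y = 2*8*3.3135 - 1 = 52.016
Step 2: Gradient step.
x_raw = 1.7216 - 0.1*7.4432 = 0.9773
y_raw = 3.3135 - 0.1*52.016 = -1.8881
Step 3: Project onto [0, 4].
x_proj = clip(0.9773) = 0.9773
y_proj = clip(-1.8881) = 0.0
Step 4: Evaluate f.
f(0.9773, 0.0) = 4.8642


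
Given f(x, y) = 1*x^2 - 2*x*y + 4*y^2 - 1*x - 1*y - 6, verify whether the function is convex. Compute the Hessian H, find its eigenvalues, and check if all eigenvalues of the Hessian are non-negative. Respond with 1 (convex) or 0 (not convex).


The Hessian of f(x,y) = 1*x^2 - 2*x*y + 4*y^2 - 1*x - 1*y - 6 is:
H = [[2, -2], [-2, 8]]
Trace = 2 + 8 = 10
Determinant = 2*8 - (-2)^2 = 12
Discriminant = (10)^2 - 4*12 = 52.0
Eigenvalues: lambda_1 = 1.3944, lambda_2 = 8.6056
The function is convex.

1


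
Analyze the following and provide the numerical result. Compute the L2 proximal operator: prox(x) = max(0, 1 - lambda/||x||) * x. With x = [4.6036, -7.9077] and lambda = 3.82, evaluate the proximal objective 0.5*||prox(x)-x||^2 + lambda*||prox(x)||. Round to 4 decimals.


Step 1: Compute ||x||.
||x|| = 9.1501
Step 2: Compute scaling factor.
scale = max(0, 1 - 3.82/9.1501) = 0.5825
Step 3: prox(x) = [2.6817, -4.6064]
||prox(x)|| = 5.3301
Step 4: Proximal objective.
0.5*||prox-x||^2 = 7.2962
lambda*||prox|| = 20.361
Total = 27.6573


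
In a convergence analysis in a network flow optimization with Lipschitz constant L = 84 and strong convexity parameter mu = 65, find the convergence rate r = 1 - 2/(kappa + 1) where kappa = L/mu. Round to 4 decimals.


Step 1: Compute the condition number.
kappa = L/mu = 84/65 = 1.2923
Step 2: Compute the convergence rate.
r = 1 - 2/(kappa + 1) = 1 - 2*mu/(L + mu) = (L - mu)/(L + mu) = 19/149 = 0.1275


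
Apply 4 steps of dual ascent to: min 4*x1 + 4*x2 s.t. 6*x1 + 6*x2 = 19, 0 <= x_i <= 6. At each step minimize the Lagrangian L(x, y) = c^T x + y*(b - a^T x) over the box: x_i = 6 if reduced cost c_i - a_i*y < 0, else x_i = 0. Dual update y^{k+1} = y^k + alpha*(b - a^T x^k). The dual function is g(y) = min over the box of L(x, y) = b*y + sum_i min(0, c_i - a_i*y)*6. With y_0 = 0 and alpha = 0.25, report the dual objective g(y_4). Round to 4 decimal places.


Dual ascent for LP: min 4*x1 + 4*x2, 6*x1 + 6*x2 = 19, 0 <= x_i <= 6
Step 1: y^k = 0.0, reduced costs: (4.0, 4.0)
  x^k = (0.0, 0.0), subgradient = b - a^T x = 19.0
  y^{k+1} = 0.0 + 0.25*19.0 = 4.75
Step 2: y^k = 4.75, reduced costs: (-24.5, -24.5)
  x^k = (6.0, 6.0), subgradient = b - a^T x = -53.0
  y^{k+1} = 4.75 + 0.25*-53.0 = -8.5
Step 3: y^k = -8.5, reduced costs: (55.0, 55.0)
  x^k = (0.0, 0.0), subgradient = b - a^T x = 19.0
  y^{k+1} = -8.5 + 0.25*19.0 = -3.75
Step 4: y^k = -3.75, reduced costs: (26.5, 26.5)
  x^k = (0.0, 0.0), subgradient = b - a^T x = 19.0
  y^{k+1} = -3.75 + 0.25*19.0 = 1.0
Dual objective at y_4 = 1.0: reduced costs (-2.0, -2.0), box minimizer x = (6.0, 6.0)
g(y_4) = b*y + (c1 - a1*y)*x1 + (c2 - a2*y)*x2 = 19*1.0 + (-2.0)*6.0 + (-2.0)*6.0 = 19.0 - 12.0 - 12.0 = -5.0


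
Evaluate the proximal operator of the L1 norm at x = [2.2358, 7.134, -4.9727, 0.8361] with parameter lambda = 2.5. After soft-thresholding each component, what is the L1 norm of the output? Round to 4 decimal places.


Soft-thresholding with lambda = 2.5:
prox(2.2358) = sign(2.2358)*max(|2.2358| - 2.5, 0) = 0.0
prox(7.134) = sign(7.134)*max(|7.134| - 2.5, 0) = 4.634
prox(-4.9727) = sign(-4.9727)*max(|-4.9727| - 2.5, 0) = -2.4727
prox(0.8361) = sign(0.8361)*max(|0.8361| - 2.5, 0) = 0.0
prox(x) = [0.0, 4.634, -2.4727, 0.0]
||prox(x)||_1 = 0.0 + 4.634 + 2.4727 + 0.0 = 7.1067


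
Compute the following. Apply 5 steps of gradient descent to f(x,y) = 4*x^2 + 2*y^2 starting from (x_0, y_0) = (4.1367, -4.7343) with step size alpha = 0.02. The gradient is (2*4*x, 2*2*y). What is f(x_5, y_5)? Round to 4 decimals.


Gradient descent on f(x,y) = 4*x^2 + 2*y^2.
Starting point: (4.1367, -4.7343), alpha = 0.02
Step 1: grad_x = 2*4*4.1367 = 33.0936, grad_y = 2*2*-4.7343 = -18.9372
  x_1 = 4.1367 - 0.02*33.0936 = 3.4748
  y_1 = -4.7343 - 0.02*-18.9372 = -4.3556
Step 2: grad_x = 2*4*3.4748 = 27.7986, grad_y = 2*2*-4.3556 = -17.4222
  x_2 = 3.4748 - 0.02*27.7986 = 2.9189
  y_2 = -4.3556 - 0.02*-17.4222 = -4.0071
Step 3: grad_x = 2*4*2.9189 = 23.3508, grad_y = 2*2*-4.0071 = -16.0284
  x_3 = 2.9189 - 0.02*23.3508 = 2.4518
  y_3 = -4.0071 - 0.02*-16.0284 = -3.6865
Step 4: grad_x = 2*4*2.4518 = 19.6147, grad_y = 2*2*-3.6865 = -14.7462
  x_4 = 2.4518 - 0.02*19.6147 = 2.0595
  y_4 = -3.6865 - 0.02*-14.7462 = -3.3916
Step 5: grad_x = 2*4*2.0595 = 16.4764, grad_y = 2*2*-3.3916 = -13.5665
  x_5 = 2.0595 - 0.02*16.4764 = 1.73
  y_5 = -3.3916 - 0.02*-13.5665 = -3.1203
f(1.73, -3.1203) = 4*1.73^2 + 2*(-3.1203)^2 = 31.4443


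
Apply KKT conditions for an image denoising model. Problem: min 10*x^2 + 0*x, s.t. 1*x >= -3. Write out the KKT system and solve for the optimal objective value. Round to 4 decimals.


Step 1: Try lambda = 0 (constraint inactive).
Stationarity: 2*10*x + 0 = 0
x* = 0/(2*10) = 0.0
Check constraint: 1*0.0 = 0.0 >= -3 -- satisfied.
Step 2: Compute optimal value.
f(x*) = 10*0.0^2 + 0*0.0 = 0.0


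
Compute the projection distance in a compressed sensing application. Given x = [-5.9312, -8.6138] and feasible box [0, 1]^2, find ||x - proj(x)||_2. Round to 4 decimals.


Project each component onto [0, 1].
clip(-5.9312) = 0.0, clip(-8.6138) = 0.0
Projection = [0.0, 0.0]
Squared diffs: [35.1791, 74.1976]
Distance = sqrt(109.3767) = 10.4583


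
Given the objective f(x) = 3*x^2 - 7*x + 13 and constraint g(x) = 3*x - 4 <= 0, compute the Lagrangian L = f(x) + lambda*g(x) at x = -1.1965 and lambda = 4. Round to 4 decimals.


Step 1: Evaluate f(x).
f(-1.1965) = 3*(-1.1965)^2 - 7*(-1.1965) + 13 = 25.6703
Step 2: Evaluate g(x).
g(-1.1965) = 3*-1.1965 - 4 = -7.5895
Step 3: Compute Lagrangian.
L = 25.6703 + 4*-7.5895 = -4.6877


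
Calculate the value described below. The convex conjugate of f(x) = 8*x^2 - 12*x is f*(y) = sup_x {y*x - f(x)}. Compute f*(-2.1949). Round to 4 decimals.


f*(y) = sup_x {y*x - a*x^2 - b*x} = sup_x {(y-b)*x - a*x^2}
FOC: (y - b) - 2a*x = 0 => x* = (y - b)/(2a)
x* = (-2.1949 + 12)/(2*8) = 0.6128
f*(-2.1949) = (y-b)^2/(4a) = (-2.1949 + 12)^2/(4*8)
= 96.14/32 = 3.0044


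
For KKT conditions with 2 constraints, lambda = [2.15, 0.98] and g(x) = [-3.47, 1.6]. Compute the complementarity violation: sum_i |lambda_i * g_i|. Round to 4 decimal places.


KKT complementary slackness check:
lambda_1 * g_1 = 2.15 * -3.47 = -7.4605
lambda_2 * g_2 = 0.98 * 1.6 = 1.568
Total violation = 7.4605 + 1.568 = 9.0285


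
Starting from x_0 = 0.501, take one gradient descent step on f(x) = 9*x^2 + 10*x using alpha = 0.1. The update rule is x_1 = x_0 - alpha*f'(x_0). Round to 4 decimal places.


We compute the gradient at x_0 and apply the update.
f'(x) = 18*x + 10
f'(0.501) = 18*0.501 + 10 = 19.018
x_1 = 0.501 - 0.1*19.018 = -1.4008


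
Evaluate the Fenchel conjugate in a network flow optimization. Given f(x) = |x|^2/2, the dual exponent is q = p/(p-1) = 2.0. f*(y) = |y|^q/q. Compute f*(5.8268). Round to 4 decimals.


The conjugate exponent q satisfies 1/p + 1/q = 1.
p = 2, so q = 2/(2 - 1) = 2.0
|y|^q = 5.8268^2.0 = 33.9516
f*(5.8268) = 33.9516 / 2.0 = 16.9758


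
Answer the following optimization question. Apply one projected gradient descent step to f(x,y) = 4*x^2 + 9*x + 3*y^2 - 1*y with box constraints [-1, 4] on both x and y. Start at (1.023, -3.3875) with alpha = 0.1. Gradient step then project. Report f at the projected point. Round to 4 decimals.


Step 1: Compute gradient at (1.023, -3.3875).
grad_x = 2*4*1.023 + 9 = 17.184
grad_y = 2*3*-3.3875 - 1 = -21.325
Step 2: Gradient step.
x_raw = 1.023 - 0.1*17.184 = -0.6954
y_raw = -3.3875 - 0.1*-21.325 = -1.255
Step 3: Project onto [-1, 4].
x_proj = clip(-0.6954) = -0.6954
y_proj = clip(-1.255) = -1.0
Step 4: Evaluate f.
f(-0.6954, -1.0) = -0.3243


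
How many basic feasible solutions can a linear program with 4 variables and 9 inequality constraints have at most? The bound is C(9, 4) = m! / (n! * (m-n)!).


Each vertex corresponds to some choice of n active constraints out of m, so the number of vertices is at most C(m, n) = m! / (n!(m-n)!).
m = 9, n = 4
Numerator: 9 * 8 * 7 * 6
Denominator: 4! = 24
C(9, 4) = 126


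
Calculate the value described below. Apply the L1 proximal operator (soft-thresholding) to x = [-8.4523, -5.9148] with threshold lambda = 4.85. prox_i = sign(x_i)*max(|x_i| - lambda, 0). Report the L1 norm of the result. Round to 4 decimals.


Soft-thresholding with lambda = 4.85:
prox(-8.4523) = sign(-8.4523)*max(|-8.4523| - 4.85, 0) = -3.6023
prox(-5.9148) = sign(-5.9148)*max(|-5.9148| - 4.85, 0) = -1.0648
prox(x) = [-3.6023, -1.0648]
||prox(x)||_1 = 3.6023 + 1.0648 = 4.6671


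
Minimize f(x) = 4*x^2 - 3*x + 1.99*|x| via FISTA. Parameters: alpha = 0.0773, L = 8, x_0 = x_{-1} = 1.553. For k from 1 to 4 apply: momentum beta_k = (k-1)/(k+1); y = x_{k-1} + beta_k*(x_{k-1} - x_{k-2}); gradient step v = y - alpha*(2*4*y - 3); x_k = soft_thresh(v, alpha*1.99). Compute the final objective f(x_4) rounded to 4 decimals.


FISTA on f(x) = 4*x^2 - 3*x + 1.99*|x|
L = 8, alpha = 0.0773
Iteration 1: beta = 0.0, y = 1.553 + 0.0*(1.553 - 1.553) = 1.553
  grad(y) = 9.424, v = y - alpha*grad = 0.8245
  prox(v) = soft_thresh(0.8245, 0.1538) = 0.6707
Iteration 2: beta = 0.3333, y = 0.6707 + 0.3333*(0.6707 - 1.553) = 0.3766
  grad(y) = 0.0128, v = y - alpha*grad = 0.3756
  prox(v) = soft_thresh(0.3756, 0.1538) = 0.2218
Iteration 3: beta = 0.5, y = 0.2218 + 0.5*(0.2218 - 0.6707) = -0.0027
  grad(y) = -3.0214, v = y - alpha*grad = 0.2309
  prox(v) = soft_thresh(0.2309, 0.1538) = 0.0771
Iteration 4: beta = 0.6, y = 0.0771 + 0.6*(0.0771 - 0.2218) = -0.0098
  grad(y) = -3.0783, v = y - alpha*grad = 0.2282
  prox(v) = soft_thresh(0.2282, 0.1538) = 0.0743
f(x_4) = 4*0.0743^2 - 3*0.0743 + 1.99*|0.0743| = -0.053


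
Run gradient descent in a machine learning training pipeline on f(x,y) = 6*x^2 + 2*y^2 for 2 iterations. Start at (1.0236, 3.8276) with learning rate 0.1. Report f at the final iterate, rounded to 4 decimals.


Gradient descent on f(x,y) = 6*x^2 + 2*y^2.
Starting point: (1.0236, 3.8276), alpha = 0.1
Step 1: grad_x = 2*6*1.0236 = 12.2832, grad_y = 2*2*3.8276 = 15.3104
  x_1 = 1.0236 - 0.1*12.2832 = -0.2047
  y_1 = 3.8276 - 0.1*15.3104 = 2.2966
Step 2: grad_x = 2*6*-0.2047 = -2.4566, grad_y = 2*2*2.2966 = 9.1862
  x_2 = -0.2047 - 0.1*-2.4566 = 0.0409
  y_2 = 2.2966 - 0.1*9.1862 = 1.3779
f(0.0409, 1.3779) = 6*0.0409^2 + 2*1.3779^2 = 3.8075


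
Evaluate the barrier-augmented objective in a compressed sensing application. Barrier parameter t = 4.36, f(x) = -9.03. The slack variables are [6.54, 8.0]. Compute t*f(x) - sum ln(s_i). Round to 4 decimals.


Step 1: Compute log-barrier.
ln values: [1.8779, 2.0794]
phi = -(1.8779 + 2.0794) = -3.9574
Step 2: Compute augmented objective.
t*f(x) = 4.36*-9.03 = -39.3708
Total = -39.3708 - 3.9574 = -43.3282


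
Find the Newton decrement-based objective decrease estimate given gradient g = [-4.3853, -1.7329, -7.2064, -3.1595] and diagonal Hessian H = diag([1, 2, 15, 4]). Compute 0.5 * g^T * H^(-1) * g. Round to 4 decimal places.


Step 1: H is diagonal, so H^(-1) * g = [-4.3853, -0.8665, -0.4804, -0.7899].
Step 2: g^T H^(-1) g = sum_i g_i^2 / H_ii
  = (-4.3853)^2/1 + (-1.7329)^2/2 + (-7.2064)^2/15 + (-3.1595)^2/4
  = 19.2309 + 1.5015 + 3.4621 + 2.4956 = 26.6901
Step 3: Objective decrease = 0.5 * g^T H^(-1) g = 13.345


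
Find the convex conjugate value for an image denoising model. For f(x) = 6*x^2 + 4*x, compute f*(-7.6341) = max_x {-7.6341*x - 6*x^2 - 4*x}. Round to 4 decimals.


f*(y) = sup_x {y*x - a*x^2 - b*x} = sup_x {(y-b)*x - a*x^2}
FOC: (y - b) - 2a*x = 0 => x* = (y - b)/(2a)
x* = (-7.6341 - 4)/(2*6) = -0.9695
f*(-7.6341) = (y-b)^2/(4a) = (-7.6341 - 4)^2/(4*6)
= 135.3523/24 = 5.6397


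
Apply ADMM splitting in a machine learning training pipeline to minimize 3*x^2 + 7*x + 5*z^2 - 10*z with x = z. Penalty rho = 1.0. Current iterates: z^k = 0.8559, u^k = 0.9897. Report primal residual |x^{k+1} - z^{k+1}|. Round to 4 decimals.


ADMM iteration with rho = 1.0, z^k = 0.8559, u^k = 0.9897
Step 1: x-update.
Minimize 3*x^2 + 7*x + (1.0/2)*(x - 0.8559 + 0.9897)^2
FOC: (2*3 + 1.0)*x = -7 + 1.0*(0.8559 - 0.9897)
x^{k+1} = -1.0191
Step 2: z-update.
Minimize 5*z^2 - 10*z + (1.0/2)*(-1.0191 - z + 0.9897)^2
FOC: (2*5 + 1.0)*z = 10 + 1.0*(-1.0191 + 0.9897)
z^{k+1} = 0.9064
Step 3: u-update.
u^{k+1} = 0.9897 - 1.0191 - 0.9064 = -0.9358
Step 4: Primal residual = |-1.0191 - 0.9064| = 1.9255


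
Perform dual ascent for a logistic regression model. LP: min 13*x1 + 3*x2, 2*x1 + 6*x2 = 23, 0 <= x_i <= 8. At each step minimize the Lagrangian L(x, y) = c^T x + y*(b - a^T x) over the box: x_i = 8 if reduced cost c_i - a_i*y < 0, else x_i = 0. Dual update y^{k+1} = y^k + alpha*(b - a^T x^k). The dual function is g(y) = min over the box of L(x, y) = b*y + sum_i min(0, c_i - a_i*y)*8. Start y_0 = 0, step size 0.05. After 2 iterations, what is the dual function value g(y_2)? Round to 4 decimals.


Dual ascent for LP: min 13*x1 + 3*x2, 2*x1 + 6*x2 = 23, 0 <= x_i <= 8
Step 1: y^k = 0.0, reduced costs: (13.0, 3.0)
  x^k = (0.0, 0.0), subgradient = b - a^T x = 23.0
  y^{k+1} = 0.0 + 0.05*23.0 = 1.15
Step 2: y^k = 1.15, reduced costs: (10.7, -3.9)
  x^k = (0.0, 8.0), subgradient = b - a^T x = -25.0
  y^{k+1} = 1.15 + 0.05*-25.0 = -0.1
Dual objective at y_2 = -0.1: reduced costs (13.2, 3.6), box minimizer x = (0.0, 0.0)
g(y_2) = b*y + (c1 - a1*y)*x1 + (c2 - a2*y)*x2 = 23*(-0.1) + 13.2*0.0 + 3.6*0.0 = -2.3 + 0.0 + 0.0 = -2.3


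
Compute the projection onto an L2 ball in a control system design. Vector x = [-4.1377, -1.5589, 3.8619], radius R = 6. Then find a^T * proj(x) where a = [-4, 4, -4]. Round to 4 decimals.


Step 1: Compute ||x|| (intermediates to 6 decimals).
||x|| = sqrt((-4.1377)^2 + (-1.5589)^2 + 3.8619^2) = 5.87069
Step 2: Project.
Since ||x|| <= R, proj = x (no scaling needed).
proj(x) = [-4.1377, -1.5589, 3.8619]
Step 3: Dot product.
a^T * proj(x) = -4*(-4.1377) + 4*(-1.5589) - 4*3.8619 = -5.1324


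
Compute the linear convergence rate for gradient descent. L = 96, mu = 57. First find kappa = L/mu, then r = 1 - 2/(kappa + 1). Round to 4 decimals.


Step 1: Compute the condition number.
kappa = L/mu = 96/57 = 1.6842
Step 2: Compute the convergence rate.
r = 1 - 2/(kappa + 1) = 1 - 2*mu/(L + mu) = (L - mu)/(L + mu) = 39/153 = 0.2549


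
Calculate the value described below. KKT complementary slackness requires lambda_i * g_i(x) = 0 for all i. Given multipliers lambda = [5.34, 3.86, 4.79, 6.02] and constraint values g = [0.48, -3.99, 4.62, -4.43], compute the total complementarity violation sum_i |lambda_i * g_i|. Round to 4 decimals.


KKT complementary slackness check:
lambda_1 * g_1 = 5.34 * 0.48 = 2.5632
lambda_2 * g_2 = 3.86 * -3.99 = -15.4014
lambda_3 * g_3 = 4.79 * 4.62 = 22.1298
lambda_4 * g_4 = 6.02 * -4.43 = -26.6686
Total violation = 2.5632 + 15.4014 + 22.1298 + 26.6686 = 66.763


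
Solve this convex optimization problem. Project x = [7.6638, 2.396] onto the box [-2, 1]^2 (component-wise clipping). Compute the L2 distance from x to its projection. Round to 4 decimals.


Project each component onto [-2, 1].
clip(7.6638) = 1.0, clip(2.396) = 1.0
Projection = [1.0, 1.0]
Squared diffs: [44.4062, 1.9488]
Distance = sqrt(46.355) = 6.8085


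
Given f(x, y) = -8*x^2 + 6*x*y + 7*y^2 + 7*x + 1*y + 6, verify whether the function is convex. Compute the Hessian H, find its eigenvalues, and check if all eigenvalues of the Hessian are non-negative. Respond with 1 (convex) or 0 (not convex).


The Hessian of f(x,y) = -8*x^2 + 6*x*y + 7*y^2 + 7*x + 1*y + 6 is:
H = [[-16, 6], [6, 14]]
Trace = -16 + 14 = -2
Determinant = -16*14 - (6)^2 = -260
Discriminant = (-2)^2 - 4*-260 = 1044.0
Eigenvalues: lambda_1 = -17.1555, lambda_2 = 15.1555
The function is not convex.

0


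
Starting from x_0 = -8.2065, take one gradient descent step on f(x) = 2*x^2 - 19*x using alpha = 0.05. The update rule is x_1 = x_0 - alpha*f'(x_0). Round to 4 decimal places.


We compute the gradient at x_0 and apply the update.
f'(x) = 4*x - 19
f'(-8.2065) = 4*-8.2065 - 19 = -51.826
x_1 = -8.2065 - 0.05*-51.826 = -5.6152


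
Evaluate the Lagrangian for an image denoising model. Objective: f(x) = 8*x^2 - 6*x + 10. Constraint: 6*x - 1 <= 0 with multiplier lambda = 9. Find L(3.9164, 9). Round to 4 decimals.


Step 1: Evaluate f(x).
f(3.9164) = 8*3.9164^2 - 6*3.9164 + 10 = 109.2071
Step 2: Evaluate g(x).
g(3.9164) = 6*3.9164 - 1 = 22.4984
Step 3: Compute Lagrangian.
L = 109.2071 + 9*22.4984 = 311.6927


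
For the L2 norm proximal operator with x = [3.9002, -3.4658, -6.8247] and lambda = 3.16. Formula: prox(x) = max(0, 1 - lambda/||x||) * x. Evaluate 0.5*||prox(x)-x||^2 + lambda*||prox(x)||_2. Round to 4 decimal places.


Step 1: Compute ||x||.
||x|| = 8.5907
Step 2: Compute scaling factor.
scale = max(0, 1 - 3.16/8.5907) = 0.6322
Step 3: prox(x) = [2.4655, -2.1909, -4.3143]
||prox(x)|| = 5.4307
Step 4: Proximal objective.
0.5*||prox-x||^2 = 4.9928
lambda*||prox|| = 17.161
Total = 22.1538


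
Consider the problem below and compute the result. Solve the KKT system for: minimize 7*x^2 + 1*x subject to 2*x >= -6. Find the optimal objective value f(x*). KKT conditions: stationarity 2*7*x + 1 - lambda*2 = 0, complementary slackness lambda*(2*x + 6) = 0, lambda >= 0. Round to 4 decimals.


Step 1: Try lambda = 0 (constraint inactive).
Stationarity: 2*7*x + 1 = 0
x* = -1/(2*7) = -1/14 = -0.0714 (rounded; the exact value -1/14 is used below)
Check constraint: 2*-0.0714 = -0.1428 >= -6 -- satisfied.
Step 2: Compute optimal value.
f(x*) = 7*(-1/14)^2 + 1*(-1/14) = -0.0357


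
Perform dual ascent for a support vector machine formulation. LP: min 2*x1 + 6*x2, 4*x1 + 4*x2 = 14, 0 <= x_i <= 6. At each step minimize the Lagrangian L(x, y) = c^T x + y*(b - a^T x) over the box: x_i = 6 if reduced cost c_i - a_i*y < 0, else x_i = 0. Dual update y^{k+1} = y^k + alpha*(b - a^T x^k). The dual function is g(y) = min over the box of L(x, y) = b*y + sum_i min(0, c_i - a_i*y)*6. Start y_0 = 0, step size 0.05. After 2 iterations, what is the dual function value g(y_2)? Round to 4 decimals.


Dual ascent for LP: min 2*x1 + 6*x2, 4*x1 + 4*x2 = 14, 0 <= x_i <= 6
Step 1: y^k = 0.0, reduced costs: (2.0, 6.0)
  x^k = (0.0, 0.0), subgradient = b - a^T x = 14.0
  y^{k+1} = 0.0 + 0.05*14.0 = 0.7
Step 2: y^k = 0.7, reduced costs: (-0.8, 3.2)
  x^k = (6.0, 0.0), subgradient = b - a^T x = -10.0
  y^{k+1} = 0.7 + 0.05*-10.0 = 0.2
Dual objective at y_2 = 0.2: reduced costs (1.2, 5.2), box minimizer x = (0.0, 0.0)
g(y_2) = b*y + (c1 - a1*y)*x1 + (c2 - a2*y)*x2 = 14*0.2 + 1.2*0.0 + 5.2*0.0 = 2.8 + 0.0 + 0.0 = 2.8


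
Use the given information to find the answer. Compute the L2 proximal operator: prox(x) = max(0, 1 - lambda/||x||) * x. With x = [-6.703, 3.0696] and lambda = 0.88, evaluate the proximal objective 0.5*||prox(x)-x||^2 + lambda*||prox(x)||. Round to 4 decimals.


Step 1: Compute ||x||.
||x|| = 7.3724
Step 2: Compute scaling factor.
scale = max(0, 1 - 0.88/7.3724) = 0.8806
Step 3: prox(x) = [-5.9029, 2.7032]
||prox(x)|| = 6.4924
Step 4: Proximal objective.
0.5*||prox-x||^2 = 0.3872
lambda*||prox|| = 5.7133
Total = 6.1005


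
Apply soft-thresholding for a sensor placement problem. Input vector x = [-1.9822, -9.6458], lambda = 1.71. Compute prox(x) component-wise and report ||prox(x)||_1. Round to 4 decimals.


Soft-thresholding with lambda = 1.71:
prox(-1.9822) = sign(-1.9822)*max(|-1.9822| - 1.71, 0) = -0.2722
prox(-9.6458) = sign(-9.6458)*max(|-9.6458| - 1.71, 0) = -7.9358
prox(x) = [-0.2722, -7.9358]
||prox(x)||_1 = 0.2722 + 7.9358 = 8.208


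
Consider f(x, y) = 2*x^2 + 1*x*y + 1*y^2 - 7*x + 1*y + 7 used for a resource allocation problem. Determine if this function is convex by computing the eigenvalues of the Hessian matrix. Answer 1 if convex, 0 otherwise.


The Hessian of f(x,y) = 2*x^2 + 1*x*y + 1*y^2 - 7*x + 1*y + 7 is:
H = [[4, 1], [1, 2]]
Trace = 4 + 2 = 6
Determinant = 4*2 - (1)^2 = 7
Discriminant = (6)^2 - 4*7 = 8.0
Eigenvalues: lambda_1 = 1.5858, lambda_2 = 4.4142
The function is convex.

1


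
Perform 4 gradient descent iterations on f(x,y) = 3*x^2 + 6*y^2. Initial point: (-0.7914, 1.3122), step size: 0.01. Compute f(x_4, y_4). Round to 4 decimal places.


Gradient descent on f(x,y) = 3*x^2 + 6*y^2.
Starting point: (-0.7914, 1.3122), alpha = 0.01
Step 1: grad_x = 2*3*-0.7914 = -4.7484, grad_y = 2*6*1.3122 = 15.7464
  x_1 = -0.7914 - 0.01*-4.7484 = -0.7439
  y_1 = 1.3122 - 0.01*15.7464 = 1.1547
Step 2: grad_x = 2*3*-0.7439 = -4.4635, grad_y = 2*6*1.1547 = 13.8568
  x_2 = -0.7439 - 0.01*-4.4635 = -0.6993
  y_2 = 1.1547 - 0.01*13.8568 = 1.0162
Step 3: grad_x = 2*3*-0.6993 = -4.1957, grad_y = 2*6*1.0162 = 12.194
  x_3 = -0.6993 - 0.01*-4.1957 = -0.6573
  y_3 = 1.0162 - 0.01*12.194 = 0.8942
Step 4: grad_x = 2*3*-0.6573 = -3.9439, grad_y = 2*6*0.8942 = 10.7307
  x_4 = -0.6573 - 0.01*-3.9439 = -0.6179
  y_4 = 0.8942 - 0.01*10.7307 = 0.7869
f(-0.6179, 0.7869) = 3*(-0.6179)^2 + 6*0.7869^2 = 4.8608


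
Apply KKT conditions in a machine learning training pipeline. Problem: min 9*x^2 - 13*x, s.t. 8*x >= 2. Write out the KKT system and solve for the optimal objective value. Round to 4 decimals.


Step 1: Try lambda = 0 (constraint inactive).
Stationarity: 2*9*x - 13 = 0
x* = 13/(2*9) = 13/18 = 0.7222 (rounded; the exact value 13/18 is used below)
Check constraint: 8*0.7222 = 5.7776 >= 2 -- satisfied.
Step 2: Compute optimal value.
f(x*) = 9*(13/18)^2 - 13*(13/18) = -4.6944


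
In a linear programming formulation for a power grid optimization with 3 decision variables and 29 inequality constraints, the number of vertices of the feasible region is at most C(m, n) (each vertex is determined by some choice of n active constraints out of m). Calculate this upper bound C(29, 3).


Each vertex corresponds to some choice of n active constraints out of m, so the number of vertices is at most C(m, n) = m! / (n!(m-n)!).
m = 29, n = 3
Numerator: 29 * 28 * 27
Denominator: 3! = 6
C(29, 3) = 3654


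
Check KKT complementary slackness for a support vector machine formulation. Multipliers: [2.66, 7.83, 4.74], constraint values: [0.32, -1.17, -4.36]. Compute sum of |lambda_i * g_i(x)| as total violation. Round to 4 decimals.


KKT complementary slackness check:
lambda_1 * g_1 = 2.66 * 0.32 = 0.8512
lambda_2 * g_2 = 7.83 * -1.17 = -9.1611
lambda_3 * g_3 = 4.74 * -4.36 = -20.6664
Total violation = 0.8512 + 9.1611 + 20.6664 = 30.6787


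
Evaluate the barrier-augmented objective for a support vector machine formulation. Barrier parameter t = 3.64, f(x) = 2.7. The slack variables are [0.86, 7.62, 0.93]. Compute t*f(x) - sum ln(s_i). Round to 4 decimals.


Step 1: Compute log-barrier.
ln values: [-0.1508, 2.0308, -0.0726]
phi = -(-0.1508 + 2.0308 - 0.0726) = -1.8074
Step 2: Compute augmented objective.
t*f(x) = 3.64*2.7 = 9.828
Total = 9.828 - 1.8074 = 8.0206


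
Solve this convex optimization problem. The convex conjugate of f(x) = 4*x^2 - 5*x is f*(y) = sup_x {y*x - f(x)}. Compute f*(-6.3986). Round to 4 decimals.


f*(y) = sup_x {y*x - a*x^2 - b*x} = sup_x {(y-b)*x - a*x^2}
FOC: (y - b) - 2a*x = 0 => x* = (y - b)/(2a)
x* = (-6.3986 + 5)/(2*4) = -0.1748
f*(-6.3986) = (y-b)^2/(4a) = (-6.3986 + 5)^2/(4*4)
= 1.9561/16 = 0.1223


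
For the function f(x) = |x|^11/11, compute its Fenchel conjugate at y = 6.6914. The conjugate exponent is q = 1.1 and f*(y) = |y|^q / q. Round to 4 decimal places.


The conjugate exponent q satisfies 1/p + 1/q = 1.
p = 11, so q = 11/(11 - 1) = 1.1
|y|^q = 6.6914^1.1 = 8.0922
f*(6.6914) = 8.0922 / 1.1 = 7.3566


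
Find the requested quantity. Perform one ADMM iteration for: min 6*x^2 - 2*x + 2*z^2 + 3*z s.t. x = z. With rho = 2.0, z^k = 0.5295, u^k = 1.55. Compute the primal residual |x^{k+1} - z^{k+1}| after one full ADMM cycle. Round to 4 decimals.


ADMM iteration with rho = 2.0, z^k = 0.5295, u^k = 1.55
Step 1: x-update.
Minimize 6*x^2 - 2*x + (2.0/2)*(x - 0.5295 + 1.55)^2
FOC: (2*6 + 2.0)*x = 2 + 2.0*(0.5295 - 1.55)
x^{k+1} = -0.0029
Step 2: z-update.
Minimize 2*z^2 + 3*z + (2.0/2)*(-0.0029 - z + 1.55)^2
FOC: (2*2 + 2.0)*z = -3 + 2.0*(-0.0029 + 1.55)
z^{k+1} = 0.0157
Step 3: u-update.
u^{k+1} = 1.55 - 0.0029 - 0.0157 = 1.5314
Step 4: Primal residual = |-0.0029 - 0.0157| = 0.0186
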